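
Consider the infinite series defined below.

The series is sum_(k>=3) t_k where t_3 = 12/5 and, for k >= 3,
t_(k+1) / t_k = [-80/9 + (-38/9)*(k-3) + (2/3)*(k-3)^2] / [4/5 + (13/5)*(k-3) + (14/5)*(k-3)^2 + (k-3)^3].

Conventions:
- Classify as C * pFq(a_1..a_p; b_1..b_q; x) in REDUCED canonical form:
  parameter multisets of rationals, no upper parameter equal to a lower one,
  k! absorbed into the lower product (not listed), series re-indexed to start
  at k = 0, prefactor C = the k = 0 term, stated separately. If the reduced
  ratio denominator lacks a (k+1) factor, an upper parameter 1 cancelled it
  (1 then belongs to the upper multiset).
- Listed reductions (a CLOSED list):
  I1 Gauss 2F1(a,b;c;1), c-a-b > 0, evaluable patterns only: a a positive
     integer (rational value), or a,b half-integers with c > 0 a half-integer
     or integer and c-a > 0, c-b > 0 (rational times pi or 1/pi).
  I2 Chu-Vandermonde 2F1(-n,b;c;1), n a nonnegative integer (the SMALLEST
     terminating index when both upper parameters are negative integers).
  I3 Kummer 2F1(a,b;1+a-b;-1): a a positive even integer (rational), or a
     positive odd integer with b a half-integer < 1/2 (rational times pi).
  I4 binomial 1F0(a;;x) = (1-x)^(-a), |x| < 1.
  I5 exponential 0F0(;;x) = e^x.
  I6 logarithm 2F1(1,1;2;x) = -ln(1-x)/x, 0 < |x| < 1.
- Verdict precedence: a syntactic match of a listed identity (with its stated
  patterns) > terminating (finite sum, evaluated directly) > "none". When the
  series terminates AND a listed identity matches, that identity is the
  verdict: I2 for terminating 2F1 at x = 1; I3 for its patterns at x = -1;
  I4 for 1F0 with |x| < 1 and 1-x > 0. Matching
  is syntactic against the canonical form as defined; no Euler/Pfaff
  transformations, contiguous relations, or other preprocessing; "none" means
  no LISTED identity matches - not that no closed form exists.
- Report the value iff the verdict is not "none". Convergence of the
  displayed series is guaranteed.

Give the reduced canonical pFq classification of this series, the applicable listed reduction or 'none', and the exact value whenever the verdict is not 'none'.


The tell: x = (2/3) and roots of the ratio polynomials (C = 12/5, x = 2/3) are the negated parameters.
Ratio: r(k) = (2/3) * (k-8) (k+5/3) / [(k+4/5) (k+1) (k+1)] - rational; roots negated = parameters, x = (2/3), C = 12/5.

With C = 12/5: the canonical form is 2F2(-8, 5/3; 4/5, 1; 2/3). Verdict: terminating - the sum ends at index 8 because -8 is a negative integer; exact evaluation follows. Exact value: 30291480608836/28818273074265.


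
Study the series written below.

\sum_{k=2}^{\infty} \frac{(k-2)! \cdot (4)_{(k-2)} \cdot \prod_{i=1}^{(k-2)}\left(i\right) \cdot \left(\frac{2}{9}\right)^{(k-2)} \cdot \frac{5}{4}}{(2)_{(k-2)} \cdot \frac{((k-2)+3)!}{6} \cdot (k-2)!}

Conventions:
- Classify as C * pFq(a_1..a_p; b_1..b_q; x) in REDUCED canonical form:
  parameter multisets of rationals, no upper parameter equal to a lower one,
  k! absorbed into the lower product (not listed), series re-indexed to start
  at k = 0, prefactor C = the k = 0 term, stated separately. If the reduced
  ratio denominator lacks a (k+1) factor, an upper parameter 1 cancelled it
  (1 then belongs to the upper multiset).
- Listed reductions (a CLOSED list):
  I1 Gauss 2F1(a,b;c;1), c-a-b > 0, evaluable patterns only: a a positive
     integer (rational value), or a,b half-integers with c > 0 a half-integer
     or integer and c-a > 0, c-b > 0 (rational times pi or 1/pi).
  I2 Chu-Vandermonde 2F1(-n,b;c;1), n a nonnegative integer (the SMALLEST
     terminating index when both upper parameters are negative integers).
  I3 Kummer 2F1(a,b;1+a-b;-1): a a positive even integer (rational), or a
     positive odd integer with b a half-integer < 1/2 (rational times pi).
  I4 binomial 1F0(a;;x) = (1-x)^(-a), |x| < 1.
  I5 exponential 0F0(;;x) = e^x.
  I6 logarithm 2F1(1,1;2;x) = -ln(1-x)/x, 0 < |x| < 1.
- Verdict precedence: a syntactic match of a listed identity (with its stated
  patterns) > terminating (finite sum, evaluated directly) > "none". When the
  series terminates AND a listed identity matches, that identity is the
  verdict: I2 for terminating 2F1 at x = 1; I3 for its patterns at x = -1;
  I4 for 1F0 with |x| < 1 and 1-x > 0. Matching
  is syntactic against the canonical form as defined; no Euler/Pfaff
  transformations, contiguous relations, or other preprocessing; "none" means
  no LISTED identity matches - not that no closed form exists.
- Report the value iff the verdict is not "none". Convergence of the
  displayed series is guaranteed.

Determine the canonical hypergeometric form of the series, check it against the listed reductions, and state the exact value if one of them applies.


This is \frac{5}{4} * 2F1(1, 1; 2; \frac{2}{9}) in reduced canonical form. Verdict: this is the logarithmic series (I6) (the logarithm: parameters (1,1;2), x = \frac{2}{9}). Sum: \left(-\frac{45}{8}\right) \cdot \ln\left(\frac{7}{9}\right).

The tell: x = \frac{2}{9} and the parameter 4 appears in both the upper and lower lists and cancels.
Term ratio: r(k) = \frac{2}{9} * (k+1) (k+1) / [(k+2) (k+1)] - poly over poly, x = \frac{2}{9} from leading terms; C = \frac{5}{4} at k = 0.


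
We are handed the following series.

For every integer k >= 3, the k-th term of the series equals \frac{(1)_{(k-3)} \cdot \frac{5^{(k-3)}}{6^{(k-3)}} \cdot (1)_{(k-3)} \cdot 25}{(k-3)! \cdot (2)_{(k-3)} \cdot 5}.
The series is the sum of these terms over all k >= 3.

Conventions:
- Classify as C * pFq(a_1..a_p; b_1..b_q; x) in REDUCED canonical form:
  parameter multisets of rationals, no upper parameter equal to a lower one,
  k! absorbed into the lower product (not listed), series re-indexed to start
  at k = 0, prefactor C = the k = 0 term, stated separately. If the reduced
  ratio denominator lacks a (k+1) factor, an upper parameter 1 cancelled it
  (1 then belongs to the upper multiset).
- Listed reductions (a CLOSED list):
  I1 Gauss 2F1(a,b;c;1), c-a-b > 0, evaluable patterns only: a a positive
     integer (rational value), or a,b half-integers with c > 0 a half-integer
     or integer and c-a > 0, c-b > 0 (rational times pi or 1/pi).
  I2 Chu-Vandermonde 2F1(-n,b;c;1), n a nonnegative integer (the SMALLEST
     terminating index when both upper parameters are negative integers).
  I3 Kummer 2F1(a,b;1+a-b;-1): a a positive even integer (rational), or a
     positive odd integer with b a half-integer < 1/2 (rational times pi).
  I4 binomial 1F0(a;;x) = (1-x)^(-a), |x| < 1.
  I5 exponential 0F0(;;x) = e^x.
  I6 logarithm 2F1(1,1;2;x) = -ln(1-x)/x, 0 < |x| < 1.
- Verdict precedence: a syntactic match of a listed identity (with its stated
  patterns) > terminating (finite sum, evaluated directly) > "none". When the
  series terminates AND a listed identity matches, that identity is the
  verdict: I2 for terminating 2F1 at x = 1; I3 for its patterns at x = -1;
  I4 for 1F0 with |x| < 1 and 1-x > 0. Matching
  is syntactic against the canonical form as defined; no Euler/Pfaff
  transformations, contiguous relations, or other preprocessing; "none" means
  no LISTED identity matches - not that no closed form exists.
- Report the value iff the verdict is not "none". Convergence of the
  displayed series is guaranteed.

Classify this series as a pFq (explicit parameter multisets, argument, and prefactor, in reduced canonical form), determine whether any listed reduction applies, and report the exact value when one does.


Reduced: x = \frac{5}{6}, 2F1, upper = {1, 1}, lower = {2}, C = 5. Verdict: this is the logarithmic series (I6) (the logarithm: parameters (1,1;2), x = \frac{5}{6}). Hence: \left(-6\right) \cdot \ln\left(\frac{1}{6}\right).

Structural cue: from the first term 5: the constant factors (C = 5, x = 5/6) combine into one prefactor.
Step ratio: r(k) = \frac{5}{6} * (k+1) (k+1) / [(k+2) (k+1)] ; factor over Q: parameters, x = \frac{5}{6}, and C = 5.


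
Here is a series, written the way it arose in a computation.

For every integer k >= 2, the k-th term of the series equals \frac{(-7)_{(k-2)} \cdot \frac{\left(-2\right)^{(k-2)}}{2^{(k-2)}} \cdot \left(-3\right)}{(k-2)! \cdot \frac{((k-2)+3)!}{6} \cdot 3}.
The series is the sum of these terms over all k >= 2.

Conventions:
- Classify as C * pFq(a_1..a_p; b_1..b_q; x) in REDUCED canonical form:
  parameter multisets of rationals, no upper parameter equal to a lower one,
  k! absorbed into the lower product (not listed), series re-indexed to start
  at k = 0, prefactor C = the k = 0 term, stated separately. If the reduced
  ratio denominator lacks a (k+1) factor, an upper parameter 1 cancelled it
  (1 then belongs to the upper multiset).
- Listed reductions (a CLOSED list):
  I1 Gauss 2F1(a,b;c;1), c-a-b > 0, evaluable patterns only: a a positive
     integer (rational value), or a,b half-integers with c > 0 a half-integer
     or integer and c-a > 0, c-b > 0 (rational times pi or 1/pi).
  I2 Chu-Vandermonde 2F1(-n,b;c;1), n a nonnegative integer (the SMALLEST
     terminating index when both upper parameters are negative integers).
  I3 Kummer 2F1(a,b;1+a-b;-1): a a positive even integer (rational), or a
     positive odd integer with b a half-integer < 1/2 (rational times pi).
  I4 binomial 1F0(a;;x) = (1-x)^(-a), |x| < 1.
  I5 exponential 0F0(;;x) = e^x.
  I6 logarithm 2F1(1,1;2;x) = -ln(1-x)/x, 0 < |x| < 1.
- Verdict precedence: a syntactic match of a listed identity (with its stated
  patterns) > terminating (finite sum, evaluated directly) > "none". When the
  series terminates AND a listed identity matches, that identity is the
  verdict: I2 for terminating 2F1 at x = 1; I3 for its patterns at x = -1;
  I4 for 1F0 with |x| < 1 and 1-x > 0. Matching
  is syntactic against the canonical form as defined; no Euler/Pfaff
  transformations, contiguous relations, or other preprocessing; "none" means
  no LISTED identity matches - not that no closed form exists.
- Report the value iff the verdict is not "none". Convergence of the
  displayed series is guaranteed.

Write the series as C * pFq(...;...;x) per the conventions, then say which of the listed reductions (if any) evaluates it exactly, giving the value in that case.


Classification (C = -1): 1F1 with upper {-7}, lower {4}, argument x = -1. Verdict: terminating - the sum ends at index 7 because -7 is a negative integer; exact evaluation follows. Sum: -\frac{2501801}{604800}.

Key step: with t_0 = -1, the constant factors (C = -1, x = -1) combine into one prefactor.
Term ratio: r(k) = -1 * (k-7) / [(k+4) (k+1)] - rational in k, leading ratio -1; with t_0 = -1, classification follows.


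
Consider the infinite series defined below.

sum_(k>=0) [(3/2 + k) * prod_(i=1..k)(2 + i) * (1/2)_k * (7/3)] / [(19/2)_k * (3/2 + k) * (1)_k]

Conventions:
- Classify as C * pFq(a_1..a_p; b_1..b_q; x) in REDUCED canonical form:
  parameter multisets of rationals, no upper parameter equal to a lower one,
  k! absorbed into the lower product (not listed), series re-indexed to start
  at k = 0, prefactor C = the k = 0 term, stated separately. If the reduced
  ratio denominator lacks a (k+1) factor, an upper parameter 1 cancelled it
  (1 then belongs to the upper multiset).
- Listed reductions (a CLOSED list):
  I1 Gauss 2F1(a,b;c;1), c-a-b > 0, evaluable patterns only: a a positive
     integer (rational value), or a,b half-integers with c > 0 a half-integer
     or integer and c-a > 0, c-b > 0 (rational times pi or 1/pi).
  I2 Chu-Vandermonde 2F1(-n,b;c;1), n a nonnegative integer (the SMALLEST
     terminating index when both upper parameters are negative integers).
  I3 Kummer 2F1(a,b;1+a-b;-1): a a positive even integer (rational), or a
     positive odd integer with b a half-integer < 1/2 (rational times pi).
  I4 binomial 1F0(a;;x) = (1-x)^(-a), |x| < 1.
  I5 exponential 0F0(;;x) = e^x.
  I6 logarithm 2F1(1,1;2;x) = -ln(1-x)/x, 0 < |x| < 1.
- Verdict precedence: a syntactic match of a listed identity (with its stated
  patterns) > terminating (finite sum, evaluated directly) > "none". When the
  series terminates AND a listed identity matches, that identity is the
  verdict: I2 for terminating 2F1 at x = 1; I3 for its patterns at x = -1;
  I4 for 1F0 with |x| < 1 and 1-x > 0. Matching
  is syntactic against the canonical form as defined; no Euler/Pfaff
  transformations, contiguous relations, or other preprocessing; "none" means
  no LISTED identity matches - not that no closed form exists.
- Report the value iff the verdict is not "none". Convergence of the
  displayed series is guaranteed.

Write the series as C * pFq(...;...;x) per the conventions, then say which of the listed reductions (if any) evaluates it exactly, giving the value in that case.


With C = 7/3: the canonical form is 2F1(1/2, 3; 19/2; 1). Verdict: Gauss's theorem (I1) matches (x = 1: the Gamma ratio telescopes since c-a-b = 6 > 0 and a = 3 in Z>0). Value: 1105/384.

First insight: from the first term 7/3: the running product (prefactor 7/3) telescopes to a rising factorial.
Consecutive-term ratio: r(k) = 1 * (k+1/2) (k+3) / [(k+19/2) (k+1)] - rational in k. x = 1; t_0 = 7/3; negate the roots.


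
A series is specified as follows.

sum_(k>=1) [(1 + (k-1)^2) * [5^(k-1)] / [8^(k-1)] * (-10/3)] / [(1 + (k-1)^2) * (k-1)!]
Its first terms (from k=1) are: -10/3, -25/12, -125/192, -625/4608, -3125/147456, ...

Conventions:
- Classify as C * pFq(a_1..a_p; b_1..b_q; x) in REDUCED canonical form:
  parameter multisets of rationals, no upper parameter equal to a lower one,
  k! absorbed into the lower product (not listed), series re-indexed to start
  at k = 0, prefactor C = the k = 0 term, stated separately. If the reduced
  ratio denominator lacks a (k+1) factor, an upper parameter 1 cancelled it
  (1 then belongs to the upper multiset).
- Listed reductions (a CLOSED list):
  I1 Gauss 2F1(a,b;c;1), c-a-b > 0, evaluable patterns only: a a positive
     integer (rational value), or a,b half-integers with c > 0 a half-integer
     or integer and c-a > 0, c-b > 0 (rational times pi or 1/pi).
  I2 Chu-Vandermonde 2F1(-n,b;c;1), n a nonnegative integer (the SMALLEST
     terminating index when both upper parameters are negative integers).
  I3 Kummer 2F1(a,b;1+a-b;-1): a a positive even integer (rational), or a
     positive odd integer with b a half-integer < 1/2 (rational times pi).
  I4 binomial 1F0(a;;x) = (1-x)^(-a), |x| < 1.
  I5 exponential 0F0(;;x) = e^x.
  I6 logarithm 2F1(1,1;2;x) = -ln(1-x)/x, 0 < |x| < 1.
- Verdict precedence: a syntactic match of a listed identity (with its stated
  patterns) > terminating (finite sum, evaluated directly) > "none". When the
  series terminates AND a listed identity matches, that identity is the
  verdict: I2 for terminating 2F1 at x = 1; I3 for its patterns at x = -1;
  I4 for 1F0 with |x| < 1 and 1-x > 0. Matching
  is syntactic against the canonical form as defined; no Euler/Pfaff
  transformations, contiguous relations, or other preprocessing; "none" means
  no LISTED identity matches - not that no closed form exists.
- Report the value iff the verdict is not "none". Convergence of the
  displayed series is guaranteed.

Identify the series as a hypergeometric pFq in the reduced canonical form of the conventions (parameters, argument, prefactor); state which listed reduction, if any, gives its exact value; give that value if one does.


Prefactor -10/3, argument 5/8: 0F0 with upper {-} over lower {-}. Verdict: exponential (I5) matches (the 0F0 exponential series at x = 5/8). Sum: (-10/3) * e^(5/8).

Key step: with t_0 = -10/3, the two geometric factors (C = -10/3, x = 5/8) combine into one argument.
Adjacent-term ratio: r(k) = (5/8) * 1 / [(k+1)] - rational; roots negated = parameters, x = (5/8), C = -10/3.


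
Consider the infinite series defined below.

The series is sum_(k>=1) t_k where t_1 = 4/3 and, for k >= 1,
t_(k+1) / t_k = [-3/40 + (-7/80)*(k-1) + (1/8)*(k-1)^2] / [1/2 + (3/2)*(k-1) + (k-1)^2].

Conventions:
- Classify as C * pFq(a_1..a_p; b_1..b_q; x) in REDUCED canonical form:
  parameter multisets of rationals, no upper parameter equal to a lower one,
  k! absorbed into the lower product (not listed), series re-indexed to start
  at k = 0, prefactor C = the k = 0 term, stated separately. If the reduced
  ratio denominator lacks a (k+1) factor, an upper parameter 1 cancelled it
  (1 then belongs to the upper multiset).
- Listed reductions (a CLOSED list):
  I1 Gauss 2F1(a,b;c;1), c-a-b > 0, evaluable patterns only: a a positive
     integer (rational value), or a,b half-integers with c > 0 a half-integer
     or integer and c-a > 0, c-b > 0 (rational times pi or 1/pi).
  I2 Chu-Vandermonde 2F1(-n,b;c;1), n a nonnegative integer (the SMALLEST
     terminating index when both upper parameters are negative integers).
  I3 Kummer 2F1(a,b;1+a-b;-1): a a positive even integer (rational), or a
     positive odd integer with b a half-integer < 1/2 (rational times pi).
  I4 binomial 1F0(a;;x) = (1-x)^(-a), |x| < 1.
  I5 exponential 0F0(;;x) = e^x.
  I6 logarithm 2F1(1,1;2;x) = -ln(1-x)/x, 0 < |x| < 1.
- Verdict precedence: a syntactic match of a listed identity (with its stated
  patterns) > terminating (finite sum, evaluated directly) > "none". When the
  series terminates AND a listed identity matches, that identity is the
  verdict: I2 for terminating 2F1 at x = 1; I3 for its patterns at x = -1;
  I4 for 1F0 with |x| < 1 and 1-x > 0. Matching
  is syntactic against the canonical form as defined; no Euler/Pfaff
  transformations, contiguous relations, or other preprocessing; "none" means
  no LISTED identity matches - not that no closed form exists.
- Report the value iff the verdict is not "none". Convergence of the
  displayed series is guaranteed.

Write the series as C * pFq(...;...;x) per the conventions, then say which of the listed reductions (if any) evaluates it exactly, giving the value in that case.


At argument 1/8: a 1F0 with upper {-6/5}, lower {-}, scaled by C = 4/3. Verdict (x = 1/8): the binomial series (I4) applies (the 1F0 binomial series: exponent 6/5, x = 1/8). Its exact value is (4/3) * (7/8)^(6/5).

Key step: t_0 being 4/3, the expanded ratio factors over Q; C = 4/3, roots give parameters.
Consecutive-term ratio: r(k) = (1/8) * (k-6/5) / [(k+1)] - poly over poly, x = (1/8) from leading terms; C = 4/3 at k = 0.


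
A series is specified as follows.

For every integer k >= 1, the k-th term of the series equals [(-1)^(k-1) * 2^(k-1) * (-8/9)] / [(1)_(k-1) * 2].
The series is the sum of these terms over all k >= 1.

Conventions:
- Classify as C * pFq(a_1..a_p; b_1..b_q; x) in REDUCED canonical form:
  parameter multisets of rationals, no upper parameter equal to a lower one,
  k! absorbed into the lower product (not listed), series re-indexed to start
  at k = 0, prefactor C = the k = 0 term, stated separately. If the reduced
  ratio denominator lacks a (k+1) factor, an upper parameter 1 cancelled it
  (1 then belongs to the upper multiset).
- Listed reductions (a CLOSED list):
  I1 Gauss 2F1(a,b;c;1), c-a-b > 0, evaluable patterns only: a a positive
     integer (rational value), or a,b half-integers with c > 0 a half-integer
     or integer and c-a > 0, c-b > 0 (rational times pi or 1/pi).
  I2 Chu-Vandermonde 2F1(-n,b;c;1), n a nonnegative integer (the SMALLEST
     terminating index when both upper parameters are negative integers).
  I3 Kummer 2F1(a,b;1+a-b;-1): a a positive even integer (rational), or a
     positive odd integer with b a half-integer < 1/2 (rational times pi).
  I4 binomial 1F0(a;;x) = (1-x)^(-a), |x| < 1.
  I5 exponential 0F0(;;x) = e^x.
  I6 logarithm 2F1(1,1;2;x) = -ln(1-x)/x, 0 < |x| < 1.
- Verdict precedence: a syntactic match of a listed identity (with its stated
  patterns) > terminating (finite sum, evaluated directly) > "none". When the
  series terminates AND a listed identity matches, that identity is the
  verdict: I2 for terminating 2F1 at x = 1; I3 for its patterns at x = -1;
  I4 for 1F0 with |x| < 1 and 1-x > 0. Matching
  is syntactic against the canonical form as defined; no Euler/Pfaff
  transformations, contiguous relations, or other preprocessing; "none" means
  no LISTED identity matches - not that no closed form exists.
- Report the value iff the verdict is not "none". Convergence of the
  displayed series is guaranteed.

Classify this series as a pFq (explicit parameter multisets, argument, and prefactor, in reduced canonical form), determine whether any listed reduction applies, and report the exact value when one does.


Canonical form: C = -4/9 times 0F0 with upper {-}, lower {-}, x = -2. Verdict: the exponential series (I5) matches (the 0F0 exponential series at x = -2). Hence: (-4/9) * e^(-2).

Structural cue: t_0 = -4/9 here, and the constant factors (C = -4/9, x = -2) combine into one prefactor.
Term ratio: r(k) = (-2) * 1 / [(k+1)] - poly over poly, x = (-2) from leading terms; C = -4/9 at k = 0.


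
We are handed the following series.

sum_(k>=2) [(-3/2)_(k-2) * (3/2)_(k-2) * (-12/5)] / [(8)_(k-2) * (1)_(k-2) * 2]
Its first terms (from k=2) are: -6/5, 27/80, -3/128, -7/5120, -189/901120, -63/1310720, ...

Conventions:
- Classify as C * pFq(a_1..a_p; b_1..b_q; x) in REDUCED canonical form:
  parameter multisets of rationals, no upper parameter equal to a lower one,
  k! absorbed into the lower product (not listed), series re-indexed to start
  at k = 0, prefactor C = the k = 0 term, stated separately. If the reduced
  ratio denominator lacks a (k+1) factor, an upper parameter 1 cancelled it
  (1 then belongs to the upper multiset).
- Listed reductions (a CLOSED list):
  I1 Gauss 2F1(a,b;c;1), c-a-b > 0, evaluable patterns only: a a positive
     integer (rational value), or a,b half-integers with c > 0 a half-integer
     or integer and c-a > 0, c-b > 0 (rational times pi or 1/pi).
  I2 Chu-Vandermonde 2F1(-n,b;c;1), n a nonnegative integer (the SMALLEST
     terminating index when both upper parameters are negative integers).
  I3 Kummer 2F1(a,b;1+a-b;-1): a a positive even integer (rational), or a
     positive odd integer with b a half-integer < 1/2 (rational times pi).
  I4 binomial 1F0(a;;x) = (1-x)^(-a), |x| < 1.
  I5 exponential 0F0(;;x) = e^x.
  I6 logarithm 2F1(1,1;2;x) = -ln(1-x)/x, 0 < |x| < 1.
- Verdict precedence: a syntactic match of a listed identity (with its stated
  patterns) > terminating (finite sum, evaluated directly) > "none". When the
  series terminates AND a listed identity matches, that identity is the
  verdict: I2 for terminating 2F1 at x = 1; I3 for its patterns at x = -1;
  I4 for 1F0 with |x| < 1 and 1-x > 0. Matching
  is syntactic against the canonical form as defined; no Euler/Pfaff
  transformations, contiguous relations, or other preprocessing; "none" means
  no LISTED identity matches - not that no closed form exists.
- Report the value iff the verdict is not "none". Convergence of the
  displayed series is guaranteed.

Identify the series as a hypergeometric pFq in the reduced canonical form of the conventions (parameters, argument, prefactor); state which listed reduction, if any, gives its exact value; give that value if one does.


First insight: from the first term -6/5: (1)_k (C = -6/5) is k! itself.
Step ratio: r(k) = 1 * (k-3/2) (k+3/2) / [(k+8) (k+1)] - rational in k, leading ratio 1; with t_0 = -6/5, classification follows.

At argument 1: a 2F1 with upper {-3/2, 3/2}, lower {8}, scaled by C = -6/5. Verdict: Gauss (I1, half-integer pattern) matches (x = 1; upper {-3/2, 3/2} half-integers, c = 8 in the evaluable pattern). Value: (-16777216/6016725) / pi.


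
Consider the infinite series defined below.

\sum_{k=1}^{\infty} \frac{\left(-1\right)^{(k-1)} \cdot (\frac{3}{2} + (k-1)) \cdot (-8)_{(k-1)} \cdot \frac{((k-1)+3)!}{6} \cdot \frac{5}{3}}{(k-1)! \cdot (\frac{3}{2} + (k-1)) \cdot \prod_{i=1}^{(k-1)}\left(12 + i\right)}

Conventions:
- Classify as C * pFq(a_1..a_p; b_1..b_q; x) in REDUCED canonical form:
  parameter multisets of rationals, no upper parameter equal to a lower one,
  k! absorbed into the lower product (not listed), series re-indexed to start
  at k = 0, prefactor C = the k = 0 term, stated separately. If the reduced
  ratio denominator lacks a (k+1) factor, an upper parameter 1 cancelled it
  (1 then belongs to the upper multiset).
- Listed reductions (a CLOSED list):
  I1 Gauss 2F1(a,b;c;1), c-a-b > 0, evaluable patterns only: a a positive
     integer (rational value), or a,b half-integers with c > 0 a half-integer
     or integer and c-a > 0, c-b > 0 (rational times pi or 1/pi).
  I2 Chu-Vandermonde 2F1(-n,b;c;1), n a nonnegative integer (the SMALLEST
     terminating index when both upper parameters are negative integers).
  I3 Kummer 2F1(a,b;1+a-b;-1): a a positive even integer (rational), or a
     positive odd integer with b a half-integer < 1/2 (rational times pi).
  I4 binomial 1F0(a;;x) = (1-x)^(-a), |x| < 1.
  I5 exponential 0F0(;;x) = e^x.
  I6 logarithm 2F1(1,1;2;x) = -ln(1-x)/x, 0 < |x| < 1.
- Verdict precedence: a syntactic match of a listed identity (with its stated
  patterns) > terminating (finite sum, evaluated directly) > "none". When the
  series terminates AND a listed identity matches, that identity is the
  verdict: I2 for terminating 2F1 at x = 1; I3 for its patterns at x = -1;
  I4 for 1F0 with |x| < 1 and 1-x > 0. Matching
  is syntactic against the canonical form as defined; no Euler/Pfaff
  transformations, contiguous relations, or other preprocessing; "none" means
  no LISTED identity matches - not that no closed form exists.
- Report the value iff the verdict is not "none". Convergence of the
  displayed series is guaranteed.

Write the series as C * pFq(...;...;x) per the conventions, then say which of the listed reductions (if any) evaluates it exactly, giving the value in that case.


Canonical form: C = \frac{5}{3} times 2F1 with upper {-8, 4}, lower {13}, x = -1. Verdict (x = -1): the Kummer evaluation I3 applies (x = -1; c = 13 equals 1+a-b for upper {-8, 4}: listed pattern). Hence: \frac{55}{3}.

Structural cue: from the first term \frac{5}{3}: the factor k + 3/2 cancels (top and bottom), leaving prefactor 5/3.
Step ratio: r(k) = -1 * (k-8) (k+4) / [(k+13) (k+1)] ; factor over Q: parameters, x = -1, and C = \frac{5}{3}.


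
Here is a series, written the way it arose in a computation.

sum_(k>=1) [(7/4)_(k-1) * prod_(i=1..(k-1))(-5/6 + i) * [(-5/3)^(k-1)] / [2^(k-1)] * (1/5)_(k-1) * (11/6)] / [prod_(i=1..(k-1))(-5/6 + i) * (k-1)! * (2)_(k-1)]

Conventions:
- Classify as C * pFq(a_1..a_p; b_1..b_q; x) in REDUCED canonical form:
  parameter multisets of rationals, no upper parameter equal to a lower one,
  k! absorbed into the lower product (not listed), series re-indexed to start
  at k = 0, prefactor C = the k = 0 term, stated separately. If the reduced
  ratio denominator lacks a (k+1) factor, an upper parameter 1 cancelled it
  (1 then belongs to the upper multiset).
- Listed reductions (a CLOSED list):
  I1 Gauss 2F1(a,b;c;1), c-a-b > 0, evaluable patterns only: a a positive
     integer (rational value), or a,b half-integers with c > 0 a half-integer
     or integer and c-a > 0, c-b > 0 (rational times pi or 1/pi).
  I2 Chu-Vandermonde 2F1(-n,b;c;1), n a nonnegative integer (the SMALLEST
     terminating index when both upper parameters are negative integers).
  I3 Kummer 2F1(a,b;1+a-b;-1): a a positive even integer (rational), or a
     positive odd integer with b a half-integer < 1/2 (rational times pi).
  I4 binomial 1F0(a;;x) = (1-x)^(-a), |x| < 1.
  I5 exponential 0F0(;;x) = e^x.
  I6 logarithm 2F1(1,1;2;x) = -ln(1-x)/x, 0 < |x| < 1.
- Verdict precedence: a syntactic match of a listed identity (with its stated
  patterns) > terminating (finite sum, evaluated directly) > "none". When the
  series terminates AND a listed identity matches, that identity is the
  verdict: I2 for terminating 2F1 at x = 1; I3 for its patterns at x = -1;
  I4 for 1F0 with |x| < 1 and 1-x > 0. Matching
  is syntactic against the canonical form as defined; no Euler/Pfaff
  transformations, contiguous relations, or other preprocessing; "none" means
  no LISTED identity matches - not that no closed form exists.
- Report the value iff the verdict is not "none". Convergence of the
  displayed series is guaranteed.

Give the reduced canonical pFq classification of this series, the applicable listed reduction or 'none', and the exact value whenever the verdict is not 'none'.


Prefactor 11/6, argument -5/6: 2F1 with upper {1/5, 7/4} over lower {2}. Verdict: no listed reduction: x = -5/6 and upper {1/5, 7/4} fail every I1-I6 pattern.

Structural cue: x = (-5/6) and the running product (prefactor 11/6) telescopes to a rising factorial.
Ratio: r(k) = (-5/6) * (k+1/5) (k+7/4) / [(k+2) (k+1)] - rational in k, leading ratio (-5/6); with t_0 = 11/6, classification follows.


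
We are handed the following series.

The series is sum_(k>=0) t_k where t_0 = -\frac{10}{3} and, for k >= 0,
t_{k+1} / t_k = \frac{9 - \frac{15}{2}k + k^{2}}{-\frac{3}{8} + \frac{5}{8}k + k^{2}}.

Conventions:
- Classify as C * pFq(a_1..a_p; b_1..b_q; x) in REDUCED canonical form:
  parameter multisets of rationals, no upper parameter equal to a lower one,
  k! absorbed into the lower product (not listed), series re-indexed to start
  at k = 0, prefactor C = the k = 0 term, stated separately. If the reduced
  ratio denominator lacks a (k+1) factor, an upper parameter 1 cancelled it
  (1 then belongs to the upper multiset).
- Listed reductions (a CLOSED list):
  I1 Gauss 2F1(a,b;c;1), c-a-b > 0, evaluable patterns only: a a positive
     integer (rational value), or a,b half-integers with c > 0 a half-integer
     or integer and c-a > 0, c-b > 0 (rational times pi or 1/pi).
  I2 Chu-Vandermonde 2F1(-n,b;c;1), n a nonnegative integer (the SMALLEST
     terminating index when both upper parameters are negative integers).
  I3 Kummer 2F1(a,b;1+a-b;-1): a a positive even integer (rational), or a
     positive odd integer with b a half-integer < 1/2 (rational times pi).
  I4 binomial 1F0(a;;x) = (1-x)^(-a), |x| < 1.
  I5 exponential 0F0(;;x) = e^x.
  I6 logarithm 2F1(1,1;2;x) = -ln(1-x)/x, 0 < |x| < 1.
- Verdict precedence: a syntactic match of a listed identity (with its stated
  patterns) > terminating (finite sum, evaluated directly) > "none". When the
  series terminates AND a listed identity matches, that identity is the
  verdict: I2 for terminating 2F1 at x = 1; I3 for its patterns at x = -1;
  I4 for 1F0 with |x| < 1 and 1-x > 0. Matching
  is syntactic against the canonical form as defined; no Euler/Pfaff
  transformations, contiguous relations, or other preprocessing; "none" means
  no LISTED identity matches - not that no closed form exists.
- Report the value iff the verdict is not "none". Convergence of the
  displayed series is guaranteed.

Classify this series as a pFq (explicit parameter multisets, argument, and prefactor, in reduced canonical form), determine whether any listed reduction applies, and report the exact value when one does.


With C = -\frac{10}{3}: the canonical form is 2F1(-6, -\frac{3}{2}; -\frac{3}{8}; 1). Verdict: this is Chu-Vandermonde (I2) (terminating 2F1 at x = 1 with n = 6, b = -3/2, c = -\frac{3}{8}). Sum: \frac{2683450}{13949}.

First insight: with t_0 = -\frac{10}{3}, the expanded ratio factors over Q; C = -10/3, x = 1, roots give parameters.
Consecutive-term ratio: r(k) = 1 * (k-6) (k-\frac{3}{2}) / [(k-\frac{3}{8}) (k+1)] - rational; roots negated = parameters, x = 1, C = -\frac{10}{3}.


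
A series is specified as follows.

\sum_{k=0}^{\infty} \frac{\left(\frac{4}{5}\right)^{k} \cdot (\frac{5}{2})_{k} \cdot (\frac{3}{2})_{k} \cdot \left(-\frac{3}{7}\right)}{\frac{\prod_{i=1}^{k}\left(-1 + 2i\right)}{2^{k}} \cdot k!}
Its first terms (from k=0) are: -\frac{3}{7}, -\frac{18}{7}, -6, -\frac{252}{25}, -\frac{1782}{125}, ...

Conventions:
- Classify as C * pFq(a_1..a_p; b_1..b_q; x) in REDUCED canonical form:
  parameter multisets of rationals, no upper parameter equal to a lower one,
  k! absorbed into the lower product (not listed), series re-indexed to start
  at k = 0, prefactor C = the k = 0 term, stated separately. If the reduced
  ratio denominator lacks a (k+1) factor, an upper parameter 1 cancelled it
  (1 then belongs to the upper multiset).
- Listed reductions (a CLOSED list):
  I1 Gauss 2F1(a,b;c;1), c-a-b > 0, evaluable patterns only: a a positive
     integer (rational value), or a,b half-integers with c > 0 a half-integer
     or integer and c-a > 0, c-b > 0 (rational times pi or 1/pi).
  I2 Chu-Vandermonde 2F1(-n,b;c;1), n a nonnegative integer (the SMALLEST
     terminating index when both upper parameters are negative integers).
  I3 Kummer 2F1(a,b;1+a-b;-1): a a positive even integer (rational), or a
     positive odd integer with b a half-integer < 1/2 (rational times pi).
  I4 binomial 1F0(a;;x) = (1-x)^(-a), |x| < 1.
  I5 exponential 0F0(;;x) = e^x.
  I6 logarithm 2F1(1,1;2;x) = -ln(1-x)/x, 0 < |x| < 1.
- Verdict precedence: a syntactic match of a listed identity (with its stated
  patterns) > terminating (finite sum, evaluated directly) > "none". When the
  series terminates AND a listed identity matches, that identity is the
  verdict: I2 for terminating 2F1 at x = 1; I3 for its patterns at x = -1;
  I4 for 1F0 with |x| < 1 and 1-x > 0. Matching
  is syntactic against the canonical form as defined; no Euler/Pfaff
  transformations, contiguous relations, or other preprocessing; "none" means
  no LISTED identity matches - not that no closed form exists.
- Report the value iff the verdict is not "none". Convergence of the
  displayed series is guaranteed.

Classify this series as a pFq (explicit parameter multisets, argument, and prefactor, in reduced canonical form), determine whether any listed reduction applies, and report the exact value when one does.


Structural cue: from the first term -\frac{3}{7}: the lower odd product (C = -3/7, x = 4/5) is 2^k (1/2)_k.
Adjacent-term ratio: r(k) = \frac{4}{5} * (k+\frac{3}{2}) (k+\frac{5}{2}) / [(k+\frac{1}{2}) (k+1)] ; factor over Q: parameters, x = \frac{4}{5}, and C = -\frac{3}{7}.

With C = -\frac{3}{7}: the canonical form is 2F1(\frac{3}{2}, \frac{5}{2}; \frac{1}{2}; \frac{4}{5}). Verdict: none. Every listed pattern misses the 2F1 form at \frac{4}{5}, upper {\frac{3}{2}, \frac{5}{2}}.


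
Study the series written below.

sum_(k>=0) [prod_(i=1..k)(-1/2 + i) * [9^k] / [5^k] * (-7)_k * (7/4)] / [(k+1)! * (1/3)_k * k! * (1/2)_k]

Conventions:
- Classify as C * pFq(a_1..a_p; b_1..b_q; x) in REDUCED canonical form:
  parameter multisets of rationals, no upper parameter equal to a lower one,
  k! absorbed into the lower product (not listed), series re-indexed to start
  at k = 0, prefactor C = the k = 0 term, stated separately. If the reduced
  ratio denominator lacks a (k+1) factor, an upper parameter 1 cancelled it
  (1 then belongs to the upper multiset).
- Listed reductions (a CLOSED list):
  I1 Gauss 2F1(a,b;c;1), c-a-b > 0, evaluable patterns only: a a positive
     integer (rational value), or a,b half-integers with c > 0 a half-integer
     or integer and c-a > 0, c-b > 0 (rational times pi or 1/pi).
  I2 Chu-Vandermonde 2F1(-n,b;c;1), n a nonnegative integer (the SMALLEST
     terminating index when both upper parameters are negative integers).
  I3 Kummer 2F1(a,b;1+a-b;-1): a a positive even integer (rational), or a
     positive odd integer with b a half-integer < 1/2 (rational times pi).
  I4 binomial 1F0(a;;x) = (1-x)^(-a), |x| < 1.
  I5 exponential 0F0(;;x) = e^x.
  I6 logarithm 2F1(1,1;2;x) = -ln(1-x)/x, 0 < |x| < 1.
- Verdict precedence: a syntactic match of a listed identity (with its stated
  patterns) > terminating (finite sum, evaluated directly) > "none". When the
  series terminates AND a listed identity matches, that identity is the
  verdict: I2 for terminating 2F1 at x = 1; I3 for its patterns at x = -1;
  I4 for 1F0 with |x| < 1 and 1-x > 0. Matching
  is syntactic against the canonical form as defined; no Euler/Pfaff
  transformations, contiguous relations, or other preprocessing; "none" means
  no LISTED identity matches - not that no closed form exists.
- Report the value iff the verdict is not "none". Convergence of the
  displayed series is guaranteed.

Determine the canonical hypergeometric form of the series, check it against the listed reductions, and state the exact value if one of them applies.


This is 7/4 * 1F2(-7; 1/3, 2; 9/5) in reduced canonical form. Verdict: terminating. With -7 upstairs the series is a 8-term polynomial sum; evaluated term by term. Its exact value is 101967767609453/221312000000000.

Structural cue: t_0 being 7/4, the running product (C = 7/4, x = 9/5) telescopes to a rising factorial.
Adjacent-term ratio: r(k) = (9/5) * (k-7) / [(k+1/3) (k+2) (k+1)] ; factor over Q: parameters, x = (9/5), and C = 7/4.


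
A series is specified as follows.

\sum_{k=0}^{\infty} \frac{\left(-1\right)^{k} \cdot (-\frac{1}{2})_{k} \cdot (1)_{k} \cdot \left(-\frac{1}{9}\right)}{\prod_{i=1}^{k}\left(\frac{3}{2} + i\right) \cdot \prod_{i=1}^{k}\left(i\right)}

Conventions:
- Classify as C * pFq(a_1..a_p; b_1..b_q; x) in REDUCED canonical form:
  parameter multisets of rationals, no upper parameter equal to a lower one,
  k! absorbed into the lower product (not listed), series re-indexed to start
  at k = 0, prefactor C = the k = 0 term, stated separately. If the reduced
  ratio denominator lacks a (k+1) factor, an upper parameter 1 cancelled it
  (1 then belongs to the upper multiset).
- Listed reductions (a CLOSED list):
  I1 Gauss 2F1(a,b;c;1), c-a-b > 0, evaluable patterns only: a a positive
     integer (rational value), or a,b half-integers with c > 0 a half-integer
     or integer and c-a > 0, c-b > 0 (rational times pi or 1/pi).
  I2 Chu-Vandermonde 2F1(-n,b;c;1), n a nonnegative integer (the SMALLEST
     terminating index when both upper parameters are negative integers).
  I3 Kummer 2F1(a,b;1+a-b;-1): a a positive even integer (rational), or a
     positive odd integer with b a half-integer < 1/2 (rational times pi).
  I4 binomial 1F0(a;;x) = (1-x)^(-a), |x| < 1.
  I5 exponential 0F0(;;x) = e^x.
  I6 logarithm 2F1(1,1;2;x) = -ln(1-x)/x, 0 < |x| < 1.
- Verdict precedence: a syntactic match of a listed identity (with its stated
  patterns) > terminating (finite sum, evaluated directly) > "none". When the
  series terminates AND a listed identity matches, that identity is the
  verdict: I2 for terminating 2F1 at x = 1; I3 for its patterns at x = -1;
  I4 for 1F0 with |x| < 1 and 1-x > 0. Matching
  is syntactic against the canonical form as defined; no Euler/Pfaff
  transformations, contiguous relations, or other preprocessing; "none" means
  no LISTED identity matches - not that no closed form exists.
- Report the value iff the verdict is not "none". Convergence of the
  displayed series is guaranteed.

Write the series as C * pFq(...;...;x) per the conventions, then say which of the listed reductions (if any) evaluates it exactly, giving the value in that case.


Canonical form: C = -\frac{1}{9} times 2F1 with upper {-\frac{1}{2}, 1}, lower {\frac{5}{2}}, x = -1. Verdict: Kummer's theorem (I3) matches (x = -1; c = \frac{5}{2} equals 1+a-b for upper {-\frac{1}{2}, 1}: listed pattern). Sum: \left(-\frac{1}{24}\right) \cdot \pi.

The tell: t_0 = -\frac{1}{9} here, and the product of the first k integers (prefactor -1/9) is k!.
Consecutive-term ratio: r(k) = -1 * (k-\frac{1}{2}) (k+1) / [(k+\frac{5}{2}) (k+1)] - poly over poly, x = -1 from leading terms; C = -\frac{1}{9} at k = 0.


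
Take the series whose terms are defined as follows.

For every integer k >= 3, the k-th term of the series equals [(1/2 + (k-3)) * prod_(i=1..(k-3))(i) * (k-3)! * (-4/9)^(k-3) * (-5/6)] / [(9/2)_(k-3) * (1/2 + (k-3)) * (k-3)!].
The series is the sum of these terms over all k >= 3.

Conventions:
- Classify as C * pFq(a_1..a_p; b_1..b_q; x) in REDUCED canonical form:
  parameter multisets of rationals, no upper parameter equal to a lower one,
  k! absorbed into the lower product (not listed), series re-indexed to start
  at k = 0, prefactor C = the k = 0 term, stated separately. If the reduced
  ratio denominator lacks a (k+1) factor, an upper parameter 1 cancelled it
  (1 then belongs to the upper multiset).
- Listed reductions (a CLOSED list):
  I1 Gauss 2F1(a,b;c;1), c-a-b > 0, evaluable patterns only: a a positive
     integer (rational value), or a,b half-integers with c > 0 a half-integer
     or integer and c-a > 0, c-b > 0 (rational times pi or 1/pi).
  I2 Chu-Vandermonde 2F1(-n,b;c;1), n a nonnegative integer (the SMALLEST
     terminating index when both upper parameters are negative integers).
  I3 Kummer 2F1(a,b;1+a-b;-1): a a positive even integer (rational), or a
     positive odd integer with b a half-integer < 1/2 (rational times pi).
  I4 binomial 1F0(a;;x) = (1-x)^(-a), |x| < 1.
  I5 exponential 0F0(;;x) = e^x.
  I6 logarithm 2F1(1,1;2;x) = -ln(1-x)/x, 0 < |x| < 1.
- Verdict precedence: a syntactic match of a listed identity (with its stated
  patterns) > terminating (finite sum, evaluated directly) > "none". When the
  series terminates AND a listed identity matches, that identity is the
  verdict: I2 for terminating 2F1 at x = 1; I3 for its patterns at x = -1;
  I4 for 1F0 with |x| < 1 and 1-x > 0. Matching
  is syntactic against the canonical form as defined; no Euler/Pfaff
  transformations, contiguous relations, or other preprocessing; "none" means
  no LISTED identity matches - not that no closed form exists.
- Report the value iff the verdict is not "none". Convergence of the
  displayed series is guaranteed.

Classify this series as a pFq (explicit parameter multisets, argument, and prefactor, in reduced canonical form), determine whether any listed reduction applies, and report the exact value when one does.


This is -5/6 * 2F1(1, 1; 9/2; -4/9) in reduced canonical form. Verdict: none (x = -4/9): each listed identity misses the multisets {1, 1} ; {9/2}.

Key step: x = (-4/9) and the running product (C = -5/6, x = -4/9) telescopes to a rising factorial.
Ratio: r(k) = (-4/9) * (k+1) (k+1) / [(k+9/2) (k+1)] ; factor over Q: parameters, x = (-4/9), and C = -5/6.
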